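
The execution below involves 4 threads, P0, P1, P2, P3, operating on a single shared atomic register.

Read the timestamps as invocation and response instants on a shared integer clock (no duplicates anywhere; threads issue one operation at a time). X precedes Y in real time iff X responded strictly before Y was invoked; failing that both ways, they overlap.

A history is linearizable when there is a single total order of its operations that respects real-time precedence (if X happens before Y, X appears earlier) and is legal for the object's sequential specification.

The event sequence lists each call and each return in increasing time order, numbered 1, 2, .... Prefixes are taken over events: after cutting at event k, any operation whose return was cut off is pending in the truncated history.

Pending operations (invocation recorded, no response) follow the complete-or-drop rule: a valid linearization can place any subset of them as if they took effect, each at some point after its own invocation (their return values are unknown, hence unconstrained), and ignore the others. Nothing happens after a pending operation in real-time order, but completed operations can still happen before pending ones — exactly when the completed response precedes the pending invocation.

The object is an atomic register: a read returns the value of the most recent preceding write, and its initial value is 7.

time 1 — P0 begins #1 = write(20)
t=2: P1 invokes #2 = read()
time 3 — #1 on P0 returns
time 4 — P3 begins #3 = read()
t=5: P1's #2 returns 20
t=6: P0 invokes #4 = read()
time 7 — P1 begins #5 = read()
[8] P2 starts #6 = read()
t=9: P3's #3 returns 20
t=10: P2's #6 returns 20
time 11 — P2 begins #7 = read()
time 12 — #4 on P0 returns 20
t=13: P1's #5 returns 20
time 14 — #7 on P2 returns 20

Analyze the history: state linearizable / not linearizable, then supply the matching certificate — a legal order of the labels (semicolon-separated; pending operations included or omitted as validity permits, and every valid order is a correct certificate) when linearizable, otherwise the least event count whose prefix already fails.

1. #1 write(20), leaving value 20
2. #2 read() → 20, leaving value 20
3. #3 read() → 20, leaving value 20
4. #4 read() → 20, leaving value 20
5. #5 read() → 20, leaving value 20
6. #6 read() → 20, leaving value 20
7. #7 read() → 20, leaving value 20

linearizable — witness: #1; #2; #3; #4; #5; #6; #7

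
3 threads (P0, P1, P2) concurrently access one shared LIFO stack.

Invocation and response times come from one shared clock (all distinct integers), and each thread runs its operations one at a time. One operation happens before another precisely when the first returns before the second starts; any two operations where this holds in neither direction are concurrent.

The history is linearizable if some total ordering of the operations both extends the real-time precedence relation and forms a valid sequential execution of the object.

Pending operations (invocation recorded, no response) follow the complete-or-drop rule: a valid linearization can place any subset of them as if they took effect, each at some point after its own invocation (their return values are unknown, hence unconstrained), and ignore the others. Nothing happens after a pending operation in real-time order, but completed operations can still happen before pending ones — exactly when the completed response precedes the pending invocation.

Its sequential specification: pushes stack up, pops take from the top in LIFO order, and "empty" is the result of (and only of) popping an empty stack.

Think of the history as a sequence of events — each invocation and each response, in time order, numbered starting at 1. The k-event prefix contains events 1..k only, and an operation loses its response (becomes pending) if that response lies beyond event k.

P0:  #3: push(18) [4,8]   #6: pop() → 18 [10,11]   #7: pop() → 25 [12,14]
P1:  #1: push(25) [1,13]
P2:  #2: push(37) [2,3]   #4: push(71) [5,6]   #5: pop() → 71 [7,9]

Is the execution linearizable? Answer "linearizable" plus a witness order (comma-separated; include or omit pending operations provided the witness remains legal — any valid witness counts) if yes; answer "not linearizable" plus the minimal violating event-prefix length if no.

linearizable — witness: #2, #1, #3, #4, #5, #6, #7

1. #2 push(37), leaving stack <37>
2. #1 push(25), leaving stack <37,25>
3. #3 push(18), leaving stack <37,25,18>
4. #4 push(71), leaving stack <37,25,18,71>
5. #5 pop() → 71, leaving stack <37,25,18>
6. #6 pop() → 18, leaving stack <37,25>
7. #7 pop() → 25, leaving stack <37>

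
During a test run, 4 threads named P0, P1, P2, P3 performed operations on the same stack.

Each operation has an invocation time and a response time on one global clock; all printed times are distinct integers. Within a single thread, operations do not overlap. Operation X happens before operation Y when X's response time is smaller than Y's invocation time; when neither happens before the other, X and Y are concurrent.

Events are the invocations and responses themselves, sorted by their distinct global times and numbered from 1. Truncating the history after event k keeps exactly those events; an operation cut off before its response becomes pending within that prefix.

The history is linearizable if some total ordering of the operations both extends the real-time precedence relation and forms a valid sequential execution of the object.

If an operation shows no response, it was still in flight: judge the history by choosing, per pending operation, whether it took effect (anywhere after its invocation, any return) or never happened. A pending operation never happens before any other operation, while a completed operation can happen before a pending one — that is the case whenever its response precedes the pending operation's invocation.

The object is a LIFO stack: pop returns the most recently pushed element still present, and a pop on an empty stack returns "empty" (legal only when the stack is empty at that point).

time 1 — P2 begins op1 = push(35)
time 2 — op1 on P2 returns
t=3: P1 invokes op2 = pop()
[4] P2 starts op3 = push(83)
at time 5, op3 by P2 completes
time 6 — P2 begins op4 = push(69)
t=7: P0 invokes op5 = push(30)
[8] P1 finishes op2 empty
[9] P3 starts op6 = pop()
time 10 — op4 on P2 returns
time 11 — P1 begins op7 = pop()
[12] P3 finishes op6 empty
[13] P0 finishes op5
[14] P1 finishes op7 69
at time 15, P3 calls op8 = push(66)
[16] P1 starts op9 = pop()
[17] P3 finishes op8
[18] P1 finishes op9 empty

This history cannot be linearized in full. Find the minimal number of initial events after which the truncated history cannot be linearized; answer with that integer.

one valid order for events 1..7 is op1, op2, op3:
after step 1 (op1 push(35)): stack <35>
after step 2 (op2 pop() (pending, included)): stack <>
after step 3 (op3 push(83)): stack <83>
include event 8 — op2 responding at 8 — and every candidate order breaks
no completion choice of the 2 pending operations (op4, op5) rescues it — every subset was tried
for example op1, op2, op3 (pending dropped) fails at step 2: op2 pop() → empty is not legal there
for example op1, op3, op2 (pending dropped) fails at step 3: op2 pop() → empty is not legal there

8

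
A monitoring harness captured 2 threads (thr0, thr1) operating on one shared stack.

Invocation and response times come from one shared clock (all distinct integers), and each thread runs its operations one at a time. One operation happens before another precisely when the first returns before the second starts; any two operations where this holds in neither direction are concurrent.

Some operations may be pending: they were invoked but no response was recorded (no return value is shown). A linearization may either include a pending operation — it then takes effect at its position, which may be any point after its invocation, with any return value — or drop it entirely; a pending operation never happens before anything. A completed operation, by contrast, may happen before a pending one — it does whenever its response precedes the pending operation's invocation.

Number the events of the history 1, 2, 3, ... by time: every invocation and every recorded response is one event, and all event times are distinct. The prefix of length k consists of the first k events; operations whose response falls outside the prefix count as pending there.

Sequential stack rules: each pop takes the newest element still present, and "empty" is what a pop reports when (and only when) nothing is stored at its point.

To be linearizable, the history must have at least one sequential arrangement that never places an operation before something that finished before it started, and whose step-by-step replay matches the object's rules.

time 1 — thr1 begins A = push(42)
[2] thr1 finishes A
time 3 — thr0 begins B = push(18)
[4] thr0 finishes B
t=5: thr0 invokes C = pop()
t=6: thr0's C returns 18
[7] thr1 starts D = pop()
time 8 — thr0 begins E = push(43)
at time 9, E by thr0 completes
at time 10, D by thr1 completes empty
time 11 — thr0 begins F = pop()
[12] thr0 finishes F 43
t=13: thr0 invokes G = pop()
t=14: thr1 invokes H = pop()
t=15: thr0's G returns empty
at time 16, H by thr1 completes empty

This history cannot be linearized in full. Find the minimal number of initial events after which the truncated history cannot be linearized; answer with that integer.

events 1..9 are linearizable; a witness order is A, B, C, D, E:
after step 1 (A push(42)): stack <42>
after step 2 (B push(18)): stack <42,18>
after step 3 (C pop() → 18): stack <42>
after step 4 (D pop() (pending, included)): stack <>
after step 5 (E push(43)): stack <43>
event 10 — D's response, time 10 — after it, nothing linearizes
for example A, B, C, D, E fails at step 4: D pop() → empty is not legal there
for example A, B, C, E, D fails at step 5: D pop() → empty is not legal there

10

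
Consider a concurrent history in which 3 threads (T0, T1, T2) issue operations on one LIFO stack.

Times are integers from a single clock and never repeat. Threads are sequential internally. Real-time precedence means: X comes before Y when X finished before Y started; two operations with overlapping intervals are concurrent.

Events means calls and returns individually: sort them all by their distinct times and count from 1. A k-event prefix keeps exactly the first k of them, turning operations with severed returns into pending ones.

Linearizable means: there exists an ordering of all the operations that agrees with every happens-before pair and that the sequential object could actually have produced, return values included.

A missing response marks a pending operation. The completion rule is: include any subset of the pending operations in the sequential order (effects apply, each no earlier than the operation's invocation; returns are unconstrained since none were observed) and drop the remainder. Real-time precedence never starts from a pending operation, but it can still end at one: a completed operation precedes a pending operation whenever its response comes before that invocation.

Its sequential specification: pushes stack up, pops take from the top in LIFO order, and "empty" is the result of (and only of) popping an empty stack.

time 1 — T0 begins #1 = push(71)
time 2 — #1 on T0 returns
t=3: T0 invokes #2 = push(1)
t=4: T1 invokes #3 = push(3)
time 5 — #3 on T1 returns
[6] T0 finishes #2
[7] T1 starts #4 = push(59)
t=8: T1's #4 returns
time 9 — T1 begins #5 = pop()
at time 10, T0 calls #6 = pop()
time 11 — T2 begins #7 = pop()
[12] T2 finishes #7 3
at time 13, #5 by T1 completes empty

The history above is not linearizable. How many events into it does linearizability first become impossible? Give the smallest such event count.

13

one valid order for events 1..12 is #1, #2, #3, #4, #5, #7:
after step 1 (#1 push(71)): stack <71>
after step 2 (#2 push(1)): stack <71,1>
after step 3 (#3 push(3)): stack <71,1,3>
after step 4 (#4 push(59)): stack <71,1,3,59>
after step 5 (#5 pop() (pending, included)): stack <71,1,3>
after step 6 (#7 pop() → 3): stack <71,1>
adding event 13 (#5 responds at 13) leaves no legal real-time order
including or dropping the 1 pending operation (#6) in any combination fails
one such order, #1, #2, #3, #4, #5, #7 (pending dropped), breaks at step 5 where #5 pop() → empty is illegal
one such order, #1, #2, #3, #4, #7, #5 (pending dropped), breaks at step 5 where #7 pop() → 3 is illegal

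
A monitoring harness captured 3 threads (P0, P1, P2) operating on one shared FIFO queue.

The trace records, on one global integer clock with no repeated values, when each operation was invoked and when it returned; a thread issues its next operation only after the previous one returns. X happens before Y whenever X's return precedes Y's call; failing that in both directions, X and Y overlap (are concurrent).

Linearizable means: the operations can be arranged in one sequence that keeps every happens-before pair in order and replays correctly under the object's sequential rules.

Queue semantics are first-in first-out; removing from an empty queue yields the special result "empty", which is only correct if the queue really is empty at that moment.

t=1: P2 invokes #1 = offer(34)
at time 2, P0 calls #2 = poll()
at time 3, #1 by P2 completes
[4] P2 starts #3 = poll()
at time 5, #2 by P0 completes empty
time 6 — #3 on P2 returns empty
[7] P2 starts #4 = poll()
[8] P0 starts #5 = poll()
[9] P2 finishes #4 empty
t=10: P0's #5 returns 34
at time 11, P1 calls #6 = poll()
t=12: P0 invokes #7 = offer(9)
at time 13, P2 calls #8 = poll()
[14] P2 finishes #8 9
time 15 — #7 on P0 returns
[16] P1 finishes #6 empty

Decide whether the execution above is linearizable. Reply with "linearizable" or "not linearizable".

not linearizable

through event 5 a valid linearization exists; event 6 (#3 responding at time 6) ends that
every one of the 3 real-time-consistent orders over 3 completed FIFO queue ops fails the sequential spec
for example #1, #2, #3 fails at step 2: #2 poll() → empty is not legal there
for example #1, #3, #2 fails at step 2: #3 poll() → empty is not legal there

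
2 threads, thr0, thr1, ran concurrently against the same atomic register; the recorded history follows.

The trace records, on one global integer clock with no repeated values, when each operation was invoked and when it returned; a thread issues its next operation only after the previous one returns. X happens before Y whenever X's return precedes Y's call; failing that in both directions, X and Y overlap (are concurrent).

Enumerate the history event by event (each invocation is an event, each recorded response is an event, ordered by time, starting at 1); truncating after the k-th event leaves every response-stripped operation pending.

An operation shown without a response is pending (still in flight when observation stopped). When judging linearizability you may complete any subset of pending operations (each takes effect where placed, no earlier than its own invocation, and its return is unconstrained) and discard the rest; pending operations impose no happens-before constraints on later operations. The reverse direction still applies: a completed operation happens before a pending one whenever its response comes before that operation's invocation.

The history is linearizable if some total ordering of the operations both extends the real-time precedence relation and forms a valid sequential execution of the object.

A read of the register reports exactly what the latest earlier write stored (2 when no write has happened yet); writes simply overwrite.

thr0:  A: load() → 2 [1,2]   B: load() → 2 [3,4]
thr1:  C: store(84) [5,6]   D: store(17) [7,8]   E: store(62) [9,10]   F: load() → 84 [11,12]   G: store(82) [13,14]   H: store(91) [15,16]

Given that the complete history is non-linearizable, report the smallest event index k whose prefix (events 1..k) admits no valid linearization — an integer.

a valid linearization of events 1..11 exists, for instance A, B, C, D, E:
step 1: A load() → 2 — value 2
step 2: B load() → 2 — value 2
step 3: C store(84) — value 84
step 4: D store(17) — value 17
step 5: E store(62) — value 62
include event 12 — F responding at 12 — and every candidate order breaks
sample order A, B, C, D, E, F stalls at step 6 — F load() → 84 has no legal effect

12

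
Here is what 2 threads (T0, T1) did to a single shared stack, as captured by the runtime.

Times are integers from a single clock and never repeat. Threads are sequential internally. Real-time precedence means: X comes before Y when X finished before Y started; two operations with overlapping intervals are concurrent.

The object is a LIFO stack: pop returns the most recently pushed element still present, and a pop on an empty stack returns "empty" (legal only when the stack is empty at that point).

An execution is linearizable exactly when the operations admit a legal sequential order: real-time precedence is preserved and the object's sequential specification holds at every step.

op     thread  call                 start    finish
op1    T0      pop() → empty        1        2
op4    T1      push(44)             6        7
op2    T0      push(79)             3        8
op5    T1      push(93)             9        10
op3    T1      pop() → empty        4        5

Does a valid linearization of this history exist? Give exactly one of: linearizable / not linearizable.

linearizable

a witness: op1, op3, op2, op4, op5
after step 1 (op1 pop() → empty): stack <>
after step 2 (op3 pop() → empty): stack <>
after step 3 (op2 push(79)): stack <79>
after step 4 (op4 push(44)): stack <79,44>
after step 5 (op5 push(93)): stack <79,44,93>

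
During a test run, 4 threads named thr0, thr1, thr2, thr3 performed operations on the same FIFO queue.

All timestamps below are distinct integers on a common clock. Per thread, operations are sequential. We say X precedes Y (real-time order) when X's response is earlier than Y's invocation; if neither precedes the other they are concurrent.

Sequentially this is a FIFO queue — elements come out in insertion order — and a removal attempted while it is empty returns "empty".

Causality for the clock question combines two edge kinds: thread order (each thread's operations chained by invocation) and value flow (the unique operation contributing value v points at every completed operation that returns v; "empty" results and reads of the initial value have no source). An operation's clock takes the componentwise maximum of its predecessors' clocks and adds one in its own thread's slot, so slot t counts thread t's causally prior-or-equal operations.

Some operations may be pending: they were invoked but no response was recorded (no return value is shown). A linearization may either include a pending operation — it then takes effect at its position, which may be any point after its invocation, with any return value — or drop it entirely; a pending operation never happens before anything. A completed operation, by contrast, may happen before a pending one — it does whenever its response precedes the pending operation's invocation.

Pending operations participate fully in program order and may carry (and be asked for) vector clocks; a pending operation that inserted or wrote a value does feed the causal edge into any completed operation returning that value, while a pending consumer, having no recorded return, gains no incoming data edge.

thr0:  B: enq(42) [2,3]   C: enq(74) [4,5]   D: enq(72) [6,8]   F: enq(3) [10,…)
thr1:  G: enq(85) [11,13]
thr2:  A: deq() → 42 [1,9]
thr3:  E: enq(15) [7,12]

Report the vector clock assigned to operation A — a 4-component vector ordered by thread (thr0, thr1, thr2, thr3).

invoked at 7, E has no predecessors; its own thr3 bump gives (0, 0, 0, 1)
invoked at 11, G has no predecessors; its own thr1 bump gives (0, 1, 0, 0)
invoked at 2, B has no predecessors; its own thr0 bump gives (1, 0, 0, 0)
VC(A, invoked at 1): max of VC(B)=(1, 0, 0, 0), then +1 on thread thr2 → (1, 0, 1, 0)
VC(C, invoked at 4): max of VC(B)=(1, 0, 0, 0), then +1 on thread thr0 → (2, 0, 0, 0)
VC(D, invoked at 6): max of VC(C)=(2, 0, 0, 0), then +1 on thread thr0 → (3, 0, 0, 0)
VC(F, invoked at 10): max of VC(D)=(3, 0, 0, 0), then +1 on thread thr0 → (4, 0, 0, 0)
target: VC(A) = (1, 0, 1, 0)

(1, 0, 1, 0)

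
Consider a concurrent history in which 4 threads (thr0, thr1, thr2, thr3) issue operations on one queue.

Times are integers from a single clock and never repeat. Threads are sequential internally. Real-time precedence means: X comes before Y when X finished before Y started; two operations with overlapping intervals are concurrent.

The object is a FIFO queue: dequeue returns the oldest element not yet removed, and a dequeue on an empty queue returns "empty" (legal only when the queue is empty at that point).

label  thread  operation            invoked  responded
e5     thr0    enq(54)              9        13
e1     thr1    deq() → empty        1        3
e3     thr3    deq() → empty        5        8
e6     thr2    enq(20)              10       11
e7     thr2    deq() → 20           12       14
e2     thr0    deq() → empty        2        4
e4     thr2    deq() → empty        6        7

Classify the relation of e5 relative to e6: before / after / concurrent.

e5 spans [9,13], e6 spans [10,11]
the intervals overlap in both directions

concurrent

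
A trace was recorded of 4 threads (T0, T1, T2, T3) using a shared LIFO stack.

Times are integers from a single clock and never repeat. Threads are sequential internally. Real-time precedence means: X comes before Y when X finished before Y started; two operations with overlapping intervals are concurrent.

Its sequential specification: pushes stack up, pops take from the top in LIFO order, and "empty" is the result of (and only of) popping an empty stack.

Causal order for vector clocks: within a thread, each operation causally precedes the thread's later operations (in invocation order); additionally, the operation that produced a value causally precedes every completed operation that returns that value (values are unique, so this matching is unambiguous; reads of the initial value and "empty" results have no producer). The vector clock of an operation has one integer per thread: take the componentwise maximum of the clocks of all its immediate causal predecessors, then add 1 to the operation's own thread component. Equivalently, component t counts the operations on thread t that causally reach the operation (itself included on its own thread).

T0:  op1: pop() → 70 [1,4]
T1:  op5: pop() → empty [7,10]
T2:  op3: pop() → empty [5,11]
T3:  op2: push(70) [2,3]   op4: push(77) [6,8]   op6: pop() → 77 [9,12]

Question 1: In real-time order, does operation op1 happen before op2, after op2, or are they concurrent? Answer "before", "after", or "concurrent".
concurrent

op1 spans [1,4], op2 spans [2,3]
the intervals overlap in both directions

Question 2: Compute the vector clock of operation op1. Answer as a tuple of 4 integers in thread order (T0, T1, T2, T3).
(1, 0, 0, 1)

op2, invoked 2, has no incoming edges; only T3's bump applies → (0, 0, 0, 1)
op3, invoked 5, has no incoming edges; only T2's bump applies → (0, 0, 1, 0)
op5, invoked 7, has no incoming edges; only T1's bump applies → (0, 1, 0, 0)
VC(op4, invoked at 6): max of VC(op2)=(0, 0, 0, 1), then +1 on thread T3 → (0, 0, 0, 2)
VC(op1, invoked at 1): max of VC(op2)=(0, 0, 0, 1), then +1 on thread T0 → (1, 0, 0, 1)
VC(op6, invoked at 9): max of VC(op4)=(0, 0, 0, 2), then +1 on thread T3 → (0, 0, 0, 3)
target: VC(op1) = (1, 0, 0, 1)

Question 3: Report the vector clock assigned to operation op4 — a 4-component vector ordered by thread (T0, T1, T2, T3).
(0, 0, 0, 2)

root op op2, invoked 2: fresh clock plus T3's own tick → (0, 0, 0, 1)
root op op3, invoked 5: fresh clock plus T2's own tick → (0, 0, 1, 0)
root op op5, invoked 7: fresh clock plus T1's own tick → (0, 1, 0, 0)
invoked at 6, op4 merges VC(op2)=(0, 0, 0, 1) and bumps T3's slot → (0, 0, 0, 2)
invoked at 1, op1 merges VC(op2)=(0, 0, 0, 1) and bumps T0's slot → (1, 0, 0, 1)
invoked at 9, op6 merges VC(op4)=(0, 0, 0, 2) and bumps T3's slot → (0, 0, 0, 3)
target: VC(op4) = (0, 0, 0, 2)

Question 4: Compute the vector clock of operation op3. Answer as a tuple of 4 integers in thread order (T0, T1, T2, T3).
(0, 0, 1, 0)

op2 (invocation 2): nothing precedes it; T3's component alone gives (0, 0, 0, 1)
op3 (invocation 5): nothing precedes it; T2's component alone gives (0, 0, 1, 0)
op5 (invocation 7): nothing precedes it; T1's component alone gives (0, 1, 0, 0)
op4 (invocation 6): componentwise max over VC(op2)=(0, 0, 0, 1), +1 at T3, giving (0, 0, 0, 2)
op1 (invocation 1): componentwise max over VC(op2)=(0, 0, 0, 1), +1 at T0, giving (1, 0, 0, 1)
op6 (invocation 9): componentwise max over VC(op4)=(0, 0, 0, 2), +1 at T3, giving (0, 0, 0, 3)
target: VC(op3) = (0, 0, 1, 0)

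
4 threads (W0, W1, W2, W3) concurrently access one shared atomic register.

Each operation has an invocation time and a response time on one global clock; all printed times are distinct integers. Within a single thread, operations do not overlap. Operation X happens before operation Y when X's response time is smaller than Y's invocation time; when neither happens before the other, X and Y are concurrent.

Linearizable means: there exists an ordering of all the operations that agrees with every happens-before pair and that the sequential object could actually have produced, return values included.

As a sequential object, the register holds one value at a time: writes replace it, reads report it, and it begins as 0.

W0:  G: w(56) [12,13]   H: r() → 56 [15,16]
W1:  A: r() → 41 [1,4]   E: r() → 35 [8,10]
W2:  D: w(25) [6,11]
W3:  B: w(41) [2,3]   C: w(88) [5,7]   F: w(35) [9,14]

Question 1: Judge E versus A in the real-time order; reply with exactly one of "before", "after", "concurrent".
after

E spans [8,10], A spans [1,4]
resp(A)=4 < inv(E)=8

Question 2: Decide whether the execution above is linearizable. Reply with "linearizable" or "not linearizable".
linearizable

a witness: B, A, C, D, F, E, G, H
after step 1 (B w(41)): value 41
after step 2 (A r() → 41): value 41
after step 3 (C w(88)): value 88
after step 4 (D w(25)): value 25
after step 5 (F w(35)): value 35
after step 6 (E r() → 35): value 35
after step 7 (G w(56)): value 56
after step 8 (H r() → 56): value 56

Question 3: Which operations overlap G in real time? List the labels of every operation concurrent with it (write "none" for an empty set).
F

G spans [12,13]; an op avoiding the whole window 12..13 is ordered, any other is concurrent
A [1,4]: before
B [2,3]: before
C [5,7]: before
D [6,11]: before
E [8,10]: before
F [9,14]: concurrent
H [15,16]: after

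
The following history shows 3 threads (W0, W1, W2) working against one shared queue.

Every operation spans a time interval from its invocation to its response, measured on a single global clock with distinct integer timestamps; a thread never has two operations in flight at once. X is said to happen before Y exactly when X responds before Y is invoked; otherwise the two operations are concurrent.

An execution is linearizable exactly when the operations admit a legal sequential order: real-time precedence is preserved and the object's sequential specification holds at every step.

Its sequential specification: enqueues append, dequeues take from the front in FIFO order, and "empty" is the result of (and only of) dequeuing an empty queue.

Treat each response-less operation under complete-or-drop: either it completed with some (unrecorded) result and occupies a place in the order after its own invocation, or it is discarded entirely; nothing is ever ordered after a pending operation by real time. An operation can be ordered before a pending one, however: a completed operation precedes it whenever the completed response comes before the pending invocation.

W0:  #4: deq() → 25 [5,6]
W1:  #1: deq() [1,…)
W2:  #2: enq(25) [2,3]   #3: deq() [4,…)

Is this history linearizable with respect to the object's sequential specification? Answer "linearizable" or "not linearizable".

one valid linearization: #1, #2, #4
1. #1 deq() (pending, included), leaving queue <>
2. #2 enq(25), leaving queue <25>
3. #4 deq() → 25, leaving queue <>

linearizable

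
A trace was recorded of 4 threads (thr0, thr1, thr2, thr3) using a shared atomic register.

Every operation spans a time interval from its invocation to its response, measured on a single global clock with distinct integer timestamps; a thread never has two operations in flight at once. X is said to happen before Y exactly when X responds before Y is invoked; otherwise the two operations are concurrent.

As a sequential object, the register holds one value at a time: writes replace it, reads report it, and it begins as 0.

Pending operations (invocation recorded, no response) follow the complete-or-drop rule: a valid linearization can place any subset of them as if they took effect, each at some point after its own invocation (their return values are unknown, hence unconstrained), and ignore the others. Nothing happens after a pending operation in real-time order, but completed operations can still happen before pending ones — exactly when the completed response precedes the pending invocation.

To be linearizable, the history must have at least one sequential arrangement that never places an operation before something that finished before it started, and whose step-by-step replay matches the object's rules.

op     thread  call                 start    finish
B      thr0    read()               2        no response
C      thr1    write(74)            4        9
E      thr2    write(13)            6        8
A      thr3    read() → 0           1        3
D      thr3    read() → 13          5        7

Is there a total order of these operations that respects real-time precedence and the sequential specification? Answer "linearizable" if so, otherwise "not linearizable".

one valid linearization: A, B, C, E, D
1. A read() → 0, leaving value 0
2. B read() (pending, included), leaving value 0
3. C write(74), leaving value 74
4. E write(13), leaving value 13
5. D read() → 13, leaving value 13

linearizable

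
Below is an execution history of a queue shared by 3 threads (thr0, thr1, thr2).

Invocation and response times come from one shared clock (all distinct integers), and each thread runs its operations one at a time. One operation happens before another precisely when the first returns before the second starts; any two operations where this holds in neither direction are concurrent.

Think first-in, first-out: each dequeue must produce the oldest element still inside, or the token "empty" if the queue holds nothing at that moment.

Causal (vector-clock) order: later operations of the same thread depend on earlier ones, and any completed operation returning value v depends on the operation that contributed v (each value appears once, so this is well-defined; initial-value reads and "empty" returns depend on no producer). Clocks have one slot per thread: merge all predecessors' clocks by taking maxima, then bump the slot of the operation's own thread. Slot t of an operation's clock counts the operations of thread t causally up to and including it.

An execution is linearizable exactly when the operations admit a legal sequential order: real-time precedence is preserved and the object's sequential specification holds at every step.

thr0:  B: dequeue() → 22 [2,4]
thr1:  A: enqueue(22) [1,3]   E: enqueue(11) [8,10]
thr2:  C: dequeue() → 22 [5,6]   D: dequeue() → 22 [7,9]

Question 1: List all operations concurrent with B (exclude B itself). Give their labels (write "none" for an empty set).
B spans [2,4]: anything still running between times 2 and 4 counts as concurrent
A [1,3]: concurrent
C [5,6]: after
D [7,9]: after
E [8,10]: after

A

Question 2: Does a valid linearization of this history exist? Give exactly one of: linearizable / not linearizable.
events 1..5 are fine; event 6 — the response of C at time 6 — makes the prefix non-linearizable
3 completed operations, 2 real-time-consistent orders — every queue replay fails
sample order A, B, C stalls at step 3 — C dequeue() → 22 has no legal effect
sample order B, A, C stalls at step 1 — B dequeue() → 22 has no legal effect

not linearizable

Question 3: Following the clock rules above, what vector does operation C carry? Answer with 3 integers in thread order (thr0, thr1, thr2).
A, invoked 1, has no incoming edges; only thr1's bump applies → (0, 1, 0)
merge at C (invoked 5): VC(A)=(0, 1, 0), own-thread bump on thr2 → (0, 1, 1)
merge at E (invoked 8): VC(A)=(0, 1, 0), own-thread bump on thr1 → (0, 2, 0)
merge at B (invoked 2): VC(A)=(0, 1, 0), own-thread bump on thr0 → (1, 1, 0)
merge at D (invoked 7): VC(A)=(0, 1, 0), VC(C)=(0, 1, 1), own-thread bump on thr2 → (0, 1, 2)
target: VC(C) = (0, 1, 1)

(0, 1, 1)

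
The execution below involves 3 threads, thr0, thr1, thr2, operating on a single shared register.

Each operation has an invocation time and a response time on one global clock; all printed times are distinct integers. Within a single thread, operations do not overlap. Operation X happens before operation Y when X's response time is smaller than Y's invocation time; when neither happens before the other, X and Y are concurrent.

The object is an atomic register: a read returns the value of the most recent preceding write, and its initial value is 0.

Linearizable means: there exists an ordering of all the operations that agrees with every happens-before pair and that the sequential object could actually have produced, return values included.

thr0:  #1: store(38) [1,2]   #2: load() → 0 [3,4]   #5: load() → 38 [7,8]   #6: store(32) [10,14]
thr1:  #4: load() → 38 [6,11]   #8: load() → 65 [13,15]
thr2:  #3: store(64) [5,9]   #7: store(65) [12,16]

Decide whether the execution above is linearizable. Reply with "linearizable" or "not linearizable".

not linearizable

cut after 3 events: linearizable; cut after 4 events (#2 responds, time 4): not linearizable
the sole real-time-consistent order of 2 completed operations fails the register replay
one such order, #1, #2, breaks at step 2 where #2 load() → 0 is illegal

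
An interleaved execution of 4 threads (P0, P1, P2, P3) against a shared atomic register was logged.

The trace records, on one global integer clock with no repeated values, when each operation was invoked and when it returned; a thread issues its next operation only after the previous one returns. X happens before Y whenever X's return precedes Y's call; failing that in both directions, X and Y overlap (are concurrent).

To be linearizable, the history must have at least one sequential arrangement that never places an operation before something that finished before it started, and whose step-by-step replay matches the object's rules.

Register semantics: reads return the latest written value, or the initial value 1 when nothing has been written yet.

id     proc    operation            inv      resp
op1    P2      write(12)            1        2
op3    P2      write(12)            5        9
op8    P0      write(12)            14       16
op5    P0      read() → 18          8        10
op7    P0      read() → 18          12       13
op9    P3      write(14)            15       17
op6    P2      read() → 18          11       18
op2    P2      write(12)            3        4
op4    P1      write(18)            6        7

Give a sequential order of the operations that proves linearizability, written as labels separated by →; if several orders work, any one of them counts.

after step 1 (op1 write(12)): value 12
after step 2 (op2 write(12)): value 12
after step 3 (op3 write(12)): value 12
after step 4 (op4 write(18)): value 18
after step 5 (op5 read() → 18): value 18
after step 6 (op6 read() → 18): value 18
after step 7 (op7 read() → 18): value 18
after step 8 (op8 write(12)): value 12
after step 9 (op9 write(14)): value 14

op1 → op2 → op3 → op4 → op5 → op6 → op7 → op8 → op9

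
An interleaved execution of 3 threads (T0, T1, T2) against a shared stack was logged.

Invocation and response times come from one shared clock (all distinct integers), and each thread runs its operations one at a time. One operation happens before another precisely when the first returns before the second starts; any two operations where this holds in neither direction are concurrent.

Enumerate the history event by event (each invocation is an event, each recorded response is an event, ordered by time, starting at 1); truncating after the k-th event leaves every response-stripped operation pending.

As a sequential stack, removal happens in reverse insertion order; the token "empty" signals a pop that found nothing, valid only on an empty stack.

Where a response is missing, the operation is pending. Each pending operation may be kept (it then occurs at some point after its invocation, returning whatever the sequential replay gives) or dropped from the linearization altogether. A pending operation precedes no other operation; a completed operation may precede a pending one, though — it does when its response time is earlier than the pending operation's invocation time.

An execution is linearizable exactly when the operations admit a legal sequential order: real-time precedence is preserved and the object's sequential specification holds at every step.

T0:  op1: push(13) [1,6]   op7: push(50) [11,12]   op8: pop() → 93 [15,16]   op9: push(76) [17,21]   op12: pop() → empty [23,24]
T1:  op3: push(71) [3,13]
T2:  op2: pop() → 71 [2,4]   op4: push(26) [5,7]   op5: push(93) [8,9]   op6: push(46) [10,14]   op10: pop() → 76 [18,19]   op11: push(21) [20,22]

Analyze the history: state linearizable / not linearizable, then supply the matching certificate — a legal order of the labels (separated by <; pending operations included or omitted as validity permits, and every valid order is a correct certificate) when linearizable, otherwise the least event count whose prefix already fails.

through event 15 a valid linearization exists; event 16 (op8 responding at time 16) ends that
all 42 real-time-respecting orders fail — 8 completed stack operations, no legal replay
take op1, op2, op3, op4, op5, op6, op7, op8: step 2 already fails, because op2 pop() → 71 cannot occur there
take op1, op2, op3, op4, op5, op7, op6, op8: step 2 already fails, because op2 pop() → 71 cannot occur there

not linearizable — minimal violating prefix: 16 events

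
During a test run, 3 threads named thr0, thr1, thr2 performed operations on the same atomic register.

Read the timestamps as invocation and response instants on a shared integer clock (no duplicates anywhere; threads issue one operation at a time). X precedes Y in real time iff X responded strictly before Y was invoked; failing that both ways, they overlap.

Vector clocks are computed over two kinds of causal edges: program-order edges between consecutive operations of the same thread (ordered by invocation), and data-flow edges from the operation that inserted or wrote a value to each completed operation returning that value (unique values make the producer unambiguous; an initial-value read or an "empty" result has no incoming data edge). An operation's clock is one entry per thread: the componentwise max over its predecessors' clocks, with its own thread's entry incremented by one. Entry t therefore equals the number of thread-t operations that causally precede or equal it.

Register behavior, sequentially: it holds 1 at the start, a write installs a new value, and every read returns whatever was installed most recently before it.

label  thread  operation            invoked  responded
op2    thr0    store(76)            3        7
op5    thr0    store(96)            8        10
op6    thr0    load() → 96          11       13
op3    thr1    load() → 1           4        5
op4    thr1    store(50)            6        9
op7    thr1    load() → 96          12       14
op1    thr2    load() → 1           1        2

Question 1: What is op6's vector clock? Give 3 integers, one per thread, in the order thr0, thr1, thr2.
invoked at 1, op1 has no predecessors; its own thr2 bump gives (0, 0, 1)
invoked at 4, op3 has no predecessors; its own thr1 bump gives (0, 1, 0)
invoked at 3, op2 has no predecessors; its own thr0 bump gives (1, 0, 0)
op4 (invocation 6): componentwise max over VC(op3)=(0, 1, 0), +1 at thr1, giving (0, 2, 0)
op5 (invocation 8): componentwise max over VC(op2)=(1, 0, 0), +1 at thr0, giving (2, 0, 0)
op6 (invocation 11): componentwise max over VC(op5)=(2, 0, 0), +1 at thr0, giving (3, 0, 0)
op7 (invocation 12): componentwise max over VC(op4)=(0, 2, 0), VC(op5)=(2, 0, 0), +1 at thr1, giving (2, 3, 0)
target: VC(op6) = (3, 0, 0)

(3, 0, 0)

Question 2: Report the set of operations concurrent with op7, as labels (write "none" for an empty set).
op7 runs from 12 to 14; window-overlapping ops are concurrent
op1 [1,2]: before
op2 [3,7]: before
op3 [4,5]: before
op4 [6,9]: before
op5 [8,10]: before
op6 [11,13]: concurrent

op6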